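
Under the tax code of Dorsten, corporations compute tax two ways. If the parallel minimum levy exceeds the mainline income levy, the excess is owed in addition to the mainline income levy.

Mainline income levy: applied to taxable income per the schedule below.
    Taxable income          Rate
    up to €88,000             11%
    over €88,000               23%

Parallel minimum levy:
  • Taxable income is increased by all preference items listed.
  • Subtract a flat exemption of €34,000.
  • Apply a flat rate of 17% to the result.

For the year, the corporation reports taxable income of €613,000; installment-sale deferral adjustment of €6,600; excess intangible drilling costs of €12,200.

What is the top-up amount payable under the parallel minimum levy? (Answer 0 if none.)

Mainline income levy:
  €88,000 × 11% = €9,680
  €525,000 × 23% = €120,750
  → €130,430

Parallel minimum levy:
  Adjusted income: €613,000 + €6,600 + €12,200 = €631,800
  Less exemption €34,000 → base €597,800
  €597,800 × 17% = €101,626

€101,626 ≤ €130,430, so no add-on is due.

€0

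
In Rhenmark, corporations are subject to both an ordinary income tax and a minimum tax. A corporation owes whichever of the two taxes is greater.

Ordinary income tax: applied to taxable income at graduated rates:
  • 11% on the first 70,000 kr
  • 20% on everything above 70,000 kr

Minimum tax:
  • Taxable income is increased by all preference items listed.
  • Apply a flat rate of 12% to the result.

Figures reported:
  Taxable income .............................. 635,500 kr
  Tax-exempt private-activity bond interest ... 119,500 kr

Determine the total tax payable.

Ordinary income tax:
  70,000 kr × 11% = 7,700 kr
  565,500 kr × 20% = 113,100 kr
  → 120,800 kr

Minimum tax:
  Adjusted income: 635,500 kr + 119,500 kr = 755,000 kr
  755,000 kr × 12% = 90,600 kr

120,800 kr > 90,600 kr, so the ordinary income tax governs.

120,800 kr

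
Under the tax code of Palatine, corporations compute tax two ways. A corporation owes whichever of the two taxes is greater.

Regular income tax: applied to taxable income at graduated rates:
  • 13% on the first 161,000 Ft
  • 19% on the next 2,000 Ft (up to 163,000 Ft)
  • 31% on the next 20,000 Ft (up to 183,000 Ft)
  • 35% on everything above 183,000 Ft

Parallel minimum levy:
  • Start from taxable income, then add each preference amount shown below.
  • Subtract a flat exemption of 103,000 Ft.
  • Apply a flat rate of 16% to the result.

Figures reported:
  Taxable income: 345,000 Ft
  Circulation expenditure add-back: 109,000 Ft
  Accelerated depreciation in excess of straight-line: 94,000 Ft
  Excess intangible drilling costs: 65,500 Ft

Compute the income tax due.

Regular income tax:
  161,000 Ft × 13% = 20,930 Ft
  2,000 Ft × 19% = 380 Ft
  20,000 Ft × 31% = 6,200 Ft
  162,000 Ft × 35% = 56,700 Ft
  → 84,210 Ft

Parallel minimum levy:
  Adjusted income: 345,000 Ft + 109,000 Ft + 94,000 Ft + 65,500 Ft = 613,500 Ft
  Less exemption 103,000 Ft → base 510,500 Ft
  510,500 Ft × 16% = 81,680 Ft

84,210 Ft > 81,680 Ft, so the regular income tax governs.

84,210 Ft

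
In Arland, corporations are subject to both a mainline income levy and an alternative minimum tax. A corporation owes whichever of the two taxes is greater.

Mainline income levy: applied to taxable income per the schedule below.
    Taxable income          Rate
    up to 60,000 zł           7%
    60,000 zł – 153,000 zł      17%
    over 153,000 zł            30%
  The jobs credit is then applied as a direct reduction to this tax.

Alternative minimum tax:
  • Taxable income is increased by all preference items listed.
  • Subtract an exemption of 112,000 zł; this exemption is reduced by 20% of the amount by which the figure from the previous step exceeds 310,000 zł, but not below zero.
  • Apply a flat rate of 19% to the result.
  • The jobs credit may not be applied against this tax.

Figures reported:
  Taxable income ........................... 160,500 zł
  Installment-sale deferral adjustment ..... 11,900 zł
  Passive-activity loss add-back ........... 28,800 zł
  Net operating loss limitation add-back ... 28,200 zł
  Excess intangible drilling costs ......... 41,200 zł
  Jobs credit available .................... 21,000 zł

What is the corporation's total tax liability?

Alternative minimum tax:
  Adjusted income: 160,500 zł + 11,900 zł + 28,800 zł + 28,200 zł + 41,200 zł = 270,600 zł
  Exemption: 270,600 zł ≤ 310,000 zł, so full 112,000 zł applies
  Base: 270,600 zł − 112,000 zł = 158,600 zł
  158,600 zł × 19% = 30,134 zł

Mainline income levy:
  60,000 zł × 7% = 4,200 zł
  93,000 zł × 17% = 15,810 zł
  7,500 zł × 30% = 2,250 zł
  → 22,260 zł
  Less jobs credit 21,000 zł → 1,260 zł

30,134 zł > 1,260 zł, so the alternative minimum tax is the binding amount.

30,134 zł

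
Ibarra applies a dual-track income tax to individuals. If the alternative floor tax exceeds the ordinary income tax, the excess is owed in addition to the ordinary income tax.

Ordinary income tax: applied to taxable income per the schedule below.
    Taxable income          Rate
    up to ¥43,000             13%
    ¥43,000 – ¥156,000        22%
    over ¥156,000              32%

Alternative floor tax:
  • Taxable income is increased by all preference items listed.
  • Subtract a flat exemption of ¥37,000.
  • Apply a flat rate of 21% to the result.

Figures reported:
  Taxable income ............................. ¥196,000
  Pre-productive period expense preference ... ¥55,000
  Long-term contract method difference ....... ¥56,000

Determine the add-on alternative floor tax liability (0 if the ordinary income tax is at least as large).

Alternative floor tax:
  Adjusted income: ¥196,000 + ¥55,000 + ¥56,000 = ¥307,000
  Less exemption ¥37,000 → base ¥270,000
  ¥270,000 × 21% = ¥56,700

Ordinary income tax:
  ¥43,000 × 13% = ¥5,590
  ¥113,000 × 22% = ¥24,860
  ¥40,000 × 32% = ¥12,800
  → ¥43,250

Excess of alternative floor tax over ordinary income tax: ¥56,700 − ¥43,250 = ¥13,450.

¥13,450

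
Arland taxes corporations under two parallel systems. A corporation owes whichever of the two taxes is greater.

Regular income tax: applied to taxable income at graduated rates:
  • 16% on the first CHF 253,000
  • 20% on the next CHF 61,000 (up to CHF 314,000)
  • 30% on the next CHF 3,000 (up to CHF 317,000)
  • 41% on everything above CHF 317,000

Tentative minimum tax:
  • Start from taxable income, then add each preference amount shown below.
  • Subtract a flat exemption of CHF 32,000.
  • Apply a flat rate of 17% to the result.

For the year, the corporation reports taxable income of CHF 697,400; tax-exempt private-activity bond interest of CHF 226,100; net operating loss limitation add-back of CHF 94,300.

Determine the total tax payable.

CHF 209,544

Tentative minimum tax:
  Adjusted income: CHF 697,400 + CHF 226,100 + CHF 94,300 = CHF 1,017,800
  Less exemption CHF 32,000 → base CHF 985,800
  CHF 985,800 × 17% = CHF 167,586

Regular income tax:
  CHF 253,000 × 16% = CHF 40,480
  CHF 61,000 × 20% = CHF 12,200
  CHF 3,000 × 30% = CHF 900
  CHF 380,400 × 41% = CHF 155,964
  → CHF 209,544

CHF 209,544 > CHF 167,586, so the regular income tax governs.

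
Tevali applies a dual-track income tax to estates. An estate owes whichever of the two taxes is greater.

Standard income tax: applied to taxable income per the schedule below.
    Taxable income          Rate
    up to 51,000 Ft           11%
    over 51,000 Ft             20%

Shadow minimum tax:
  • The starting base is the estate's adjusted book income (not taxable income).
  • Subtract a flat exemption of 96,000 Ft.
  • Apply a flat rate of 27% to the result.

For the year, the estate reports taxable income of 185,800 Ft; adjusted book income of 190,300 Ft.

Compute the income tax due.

Shadow minimum tax:
  Base (adjusted book income): 190,300 Ft
  Less exemption 96,000 Ft → base 94,300 Ft
  94,300 Ft × 27% = 25,461 Ft

Standard income tax:
  51,000 Ft × 11% = 5,610 Ft
  134,800 Ft × 20% = 26,960 Ft
  → 32,570 Ft

32,570 Ft > 25,461 Ft, so the standard income tax governs.

32,570 Ft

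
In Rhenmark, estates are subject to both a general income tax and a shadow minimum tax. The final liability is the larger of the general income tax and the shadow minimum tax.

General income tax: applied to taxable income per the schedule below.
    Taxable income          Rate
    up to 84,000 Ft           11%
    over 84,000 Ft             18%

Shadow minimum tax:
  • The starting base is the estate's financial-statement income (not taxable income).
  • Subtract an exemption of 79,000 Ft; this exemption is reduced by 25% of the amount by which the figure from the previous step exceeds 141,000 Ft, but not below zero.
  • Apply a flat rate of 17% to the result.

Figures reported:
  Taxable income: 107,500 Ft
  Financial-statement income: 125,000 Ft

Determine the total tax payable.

13,470 Ft

General income tax:
  84,000 Ft × 11% = 9,240 Ft
  23,500 Ft × 18% = 4,230 Ft
  → 13,470 Ft

Shadow minimum tax:
  Base (financial-statement income): 125,000 Ft
  Exemption: 125,000 Ft ≤ 141,000 Ft, so full 79,000 Ft applies
  Base: 125,000 Ft − 79,000 Ft = 46,000 Ft
  46,000 Ft × 17% = 7,820 Ft

13,470 Ft > 7,820 Ft, so the general income tax governs.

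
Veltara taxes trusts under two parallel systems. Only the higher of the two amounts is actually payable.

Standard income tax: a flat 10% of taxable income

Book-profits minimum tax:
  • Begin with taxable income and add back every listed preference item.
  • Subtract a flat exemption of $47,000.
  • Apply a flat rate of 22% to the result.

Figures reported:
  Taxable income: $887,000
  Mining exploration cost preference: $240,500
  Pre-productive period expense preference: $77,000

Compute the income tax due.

Book-profits minimum tax:
  Adjusted income: $887,000 + $240,500 + $77,000 = $1,204,500
  Less exemption $47,000 → base $1,157,500
  $1,157,500 × 22% = $254,650

Standard income tax:
  $887,000 × 10% = $88,700

$254,650 > $88,700, so the book-profits minimum tax is the binding amount.

$254,650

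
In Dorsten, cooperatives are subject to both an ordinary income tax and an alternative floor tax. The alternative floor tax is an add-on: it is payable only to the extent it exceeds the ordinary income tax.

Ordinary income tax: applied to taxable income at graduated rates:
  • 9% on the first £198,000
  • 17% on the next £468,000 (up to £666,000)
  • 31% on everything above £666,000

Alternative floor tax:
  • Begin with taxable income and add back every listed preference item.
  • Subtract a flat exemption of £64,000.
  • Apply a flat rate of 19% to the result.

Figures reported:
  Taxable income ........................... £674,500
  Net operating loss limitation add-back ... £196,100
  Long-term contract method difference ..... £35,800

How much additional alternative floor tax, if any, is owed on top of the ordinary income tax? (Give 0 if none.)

£60,041

Alternative floor tax:
  Adjusted income: £674,500 + £196,100 + £35,800 = £906,400
  Less exemption £64,000 → base £842,400
  £842,400 × 19% = £160,056

Ordinary income tax:
  £198,000 × 9% = £17,820
  £468,000 × 17% = £79,560
  £8,500 × 31% = £2,635
  → £100,015

Excess of alternative floor tax over ordinary income tax: £160,056 − £100,015 = £60,041.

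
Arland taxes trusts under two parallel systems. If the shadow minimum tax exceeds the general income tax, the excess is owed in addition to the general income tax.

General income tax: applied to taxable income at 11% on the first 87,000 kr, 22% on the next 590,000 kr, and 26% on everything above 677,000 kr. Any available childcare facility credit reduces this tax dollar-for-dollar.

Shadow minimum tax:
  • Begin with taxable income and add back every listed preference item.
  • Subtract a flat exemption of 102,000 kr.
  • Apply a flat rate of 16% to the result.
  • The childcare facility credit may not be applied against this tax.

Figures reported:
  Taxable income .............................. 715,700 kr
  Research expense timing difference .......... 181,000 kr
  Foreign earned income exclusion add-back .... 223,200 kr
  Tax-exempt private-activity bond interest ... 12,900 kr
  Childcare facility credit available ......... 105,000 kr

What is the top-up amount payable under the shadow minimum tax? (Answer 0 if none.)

120,496 kr

General income tax:
  87,000 kr × 11% = 9,570 kr
  590,000 kr × 22% = 129,800 kr
  38,700 kr × 26% = 10,062 kr
  → 149,432 kr
  Less childcare facility credit 105,000 kr → 44,432 kr

Shadow minimum tax:
  Adjusted income: 715,700 kr + 181,000 kr + 223,200 kr + 12,900 kr = 1,132,800 kr
  Less exemption 102,000 kr → base 1,030,800 kr
  1,030,800 kr × 16% = 164,928 kr

Excess of shadow minimum tax over general income tax: 164,928 kr − 44,432 kr = 120,496 kr.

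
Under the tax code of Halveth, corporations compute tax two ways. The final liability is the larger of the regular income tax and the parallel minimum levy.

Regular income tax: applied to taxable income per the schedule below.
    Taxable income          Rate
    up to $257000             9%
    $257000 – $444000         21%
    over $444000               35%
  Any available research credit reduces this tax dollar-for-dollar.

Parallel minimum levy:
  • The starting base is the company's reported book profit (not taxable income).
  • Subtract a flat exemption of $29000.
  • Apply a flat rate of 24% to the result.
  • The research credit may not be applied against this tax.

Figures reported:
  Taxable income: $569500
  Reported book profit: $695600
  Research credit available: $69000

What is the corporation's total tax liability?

$159984

Regular income tax:
  $257000 × 9% = $23130
  $187000 × 21% = $39270
  $125500 × 35% = $43925
  → $106325
  Less research credit $69000 → $37325

Parallel minimum levy:
  Base (reported book profit): $695600
  Less exemption $29000 → base $666600
  $666600 × 24% = $159984

$159984 > $37325, so the parallel minimum levy is the binding amount.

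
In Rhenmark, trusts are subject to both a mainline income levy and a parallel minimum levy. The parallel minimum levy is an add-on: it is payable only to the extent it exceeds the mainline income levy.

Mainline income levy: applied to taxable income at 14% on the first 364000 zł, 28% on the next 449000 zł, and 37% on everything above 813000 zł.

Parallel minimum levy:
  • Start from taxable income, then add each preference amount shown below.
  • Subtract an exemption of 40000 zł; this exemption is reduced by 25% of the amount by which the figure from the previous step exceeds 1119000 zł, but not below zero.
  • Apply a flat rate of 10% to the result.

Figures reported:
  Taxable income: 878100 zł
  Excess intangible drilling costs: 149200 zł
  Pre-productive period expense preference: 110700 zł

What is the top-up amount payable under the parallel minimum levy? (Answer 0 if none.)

Mainline income levy:
  364000 zł × 14% = 50960 zł
  449000 zł × 28% = 125720 zł
  65100 zł × 37% = 24087 zł
  → 200767 zł

Parallel minimum levy:
  Adjusted income: 878100 zł + 149200 zł + 110700 zł = 1138000 zł
  Exemption: 40000 zł − 25% × (1138000 zł − 1119000 zł) = 40000 zł − 4750 zł = 35250 zł
  Base: 1138000 zł − 35250 zł = 1102750 zł
  1102750 zł × 10% = 110275 zł

110275 zł ≤ 200767 zł, so no add-on is due.

0 zł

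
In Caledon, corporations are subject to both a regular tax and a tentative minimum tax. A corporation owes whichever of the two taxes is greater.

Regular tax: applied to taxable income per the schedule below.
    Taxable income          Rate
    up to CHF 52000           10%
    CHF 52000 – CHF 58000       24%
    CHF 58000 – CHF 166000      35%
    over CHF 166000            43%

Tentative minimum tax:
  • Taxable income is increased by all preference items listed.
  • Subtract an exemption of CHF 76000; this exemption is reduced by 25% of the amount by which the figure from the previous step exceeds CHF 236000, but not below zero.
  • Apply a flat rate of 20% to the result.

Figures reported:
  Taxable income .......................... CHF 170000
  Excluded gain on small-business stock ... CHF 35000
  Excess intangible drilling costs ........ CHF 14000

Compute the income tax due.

Regular tax:
  CHF 52000 × 10% = CHF 5200
  CHF 6000 × 24% = CHF 1440
  CHF 108000 × 35% = CHF 37800
  CHF 4000 × 43% = CHF 1720
  → CHF 46160

Tentative minimum tax:
  Adjusted income: CHF 170000 + CHF 35000 + CHF 14000 = CHF 219000
  Exemption: CHF 219000 ≤ CHF 236000, so full CHF 76000 applies
  Base: CHF 219000 − CHF 76000 = CHF 143000
  CHF 143000 × 20% = CHF 28600

CHF 46160 > CHF 28600, so the regular tax governs.

CHF 46160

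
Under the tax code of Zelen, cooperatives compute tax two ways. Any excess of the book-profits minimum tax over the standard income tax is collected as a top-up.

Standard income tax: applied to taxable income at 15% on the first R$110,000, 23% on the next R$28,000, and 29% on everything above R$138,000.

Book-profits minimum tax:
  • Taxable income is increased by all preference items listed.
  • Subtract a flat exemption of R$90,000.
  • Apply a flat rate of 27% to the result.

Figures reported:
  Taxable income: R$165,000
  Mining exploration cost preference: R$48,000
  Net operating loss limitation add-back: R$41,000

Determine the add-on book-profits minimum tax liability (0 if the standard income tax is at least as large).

Standard income tax:
  R$110,000 × 15% = R$16,500
  R$28,000 × 23% = R$6,440
  R$27,000 × 29% = R$7,830
  → R$30,770

Book-profits minimum tax:
  Adjusted income: R$165,000 + R$48,000 + R$41,000 = R$254,000
  Less exemption R$90,000 → base R$164,000
  R$164,000 × 27% = R$44,280

Excess of book-profits minimum tax over standard income tax: R$44,280 − R$30,770 = R$13,510.

R$13,510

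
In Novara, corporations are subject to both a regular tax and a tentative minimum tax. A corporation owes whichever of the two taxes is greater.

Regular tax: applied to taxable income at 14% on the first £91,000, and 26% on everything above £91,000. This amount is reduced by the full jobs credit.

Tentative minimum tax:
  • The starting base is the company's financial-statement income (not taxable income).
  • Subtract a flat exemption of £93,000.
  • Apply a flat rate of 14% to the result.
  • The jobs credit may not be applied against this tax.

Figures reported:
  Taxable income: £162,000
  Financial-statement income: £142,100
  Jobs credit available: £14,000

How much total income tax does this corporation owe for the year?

£17,200

Tentative minimum tax:
  Base (financial-statement income): £142,100
  Less exemption £93,000 → base £49,100
  £49,100 × 14% = £6,874

Regular tax:
  £91,000 × 14% = £12,740
  £71,000 × 26% = £18,460
  → £31,200
  Less jobs credit £14,000 → £17,200

£17,200 > £6,874, so the regular tax governs.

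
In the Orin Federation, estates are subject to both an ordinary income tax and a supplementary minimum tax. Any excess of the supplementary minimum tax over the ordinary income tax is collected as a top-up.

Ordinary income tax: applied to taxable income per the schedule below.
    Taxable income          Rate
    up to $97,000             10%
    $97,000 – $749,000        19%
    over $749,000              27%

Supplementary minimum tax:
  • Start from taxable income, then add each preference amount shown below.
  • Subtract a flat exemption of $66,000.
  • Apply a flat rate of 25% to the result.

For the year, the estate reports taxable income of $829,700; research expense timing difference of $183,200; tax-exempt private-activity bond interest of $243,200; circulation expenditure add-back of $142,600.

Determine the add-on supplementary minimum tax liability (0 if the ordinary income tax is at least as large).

Supplementary minimum tax:
  Adjusted income: $829,700 + $183,200 + $243,200 + $142,600 = $1,398,700
  Less exemption $66,000 → base $1,332,700
  $1,332,700 × 25% = $333,175

Ordinary income tax:
  $97,000 × 10% = $9,700
  $652,000 × 19% = $123,880
  $80,700 × 27% = $21,789
  → $155,369

Excess of supplementary minimum tax over ordinary income tax: $333,175 − $155,369 = $177,806.

$177,806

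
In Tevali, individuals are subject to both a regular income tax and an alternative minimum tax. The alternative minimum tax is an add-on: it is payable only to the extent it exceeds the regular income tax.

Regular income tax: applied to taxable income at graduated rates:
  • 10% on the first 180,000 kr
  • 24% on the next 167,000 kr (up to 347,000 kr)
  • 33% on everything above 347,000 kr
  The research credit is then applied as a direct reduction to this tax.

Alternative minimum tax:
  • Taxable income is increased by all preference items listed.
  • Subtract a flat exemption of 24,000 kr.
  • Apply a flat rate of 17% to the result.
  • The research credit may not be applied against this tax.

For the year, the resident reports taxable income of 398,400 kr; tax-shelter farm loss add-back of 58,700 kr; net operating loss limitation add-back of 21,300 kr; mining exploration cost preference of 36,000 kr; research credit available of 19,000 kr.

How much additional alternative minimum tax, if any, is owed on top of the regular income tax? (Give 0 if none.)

27,326 kr

Alternative minimum tax:
  Adjusted income: 398,400 kr + 58,700 kr + 21,300 kr + 36,000 kr = 514,400 kr
  Less exemption 24,000 kr → base 490,400 kr
  490,400 kr × 17% = 83,368 kr

Regular income tax:
  180,000 kr × 10% = 18,000 kr
  167,000 kr × 24% = 40,080 kr
  51,400 kr × 33% = 16,962 kr
  → 75,042 kr
  Less research credit 19,000 kr → 56,042 kr

Excess of alternative minimum tax over regular income tax: 83,368 kr − 56,042 kr = 27,326 kr.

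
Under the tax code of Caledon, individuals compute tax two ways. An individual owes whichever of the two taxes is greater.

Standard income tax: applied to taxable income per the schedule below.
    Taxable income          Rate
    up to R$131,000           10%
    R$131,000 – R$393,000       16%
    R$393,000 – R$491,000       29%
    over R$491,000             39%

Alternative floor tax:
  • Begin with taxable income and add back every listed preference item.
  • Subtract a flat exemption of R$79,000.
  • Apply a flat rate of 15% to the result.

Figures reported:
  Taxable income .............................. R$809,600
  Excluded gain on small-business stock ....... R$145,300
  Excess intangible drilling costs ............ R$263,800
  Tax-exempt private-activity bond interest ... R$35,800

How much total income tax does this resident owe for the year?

Standard income tax:
  R$131,000 × 10% = R$13,100
  R$262,000 × 16% = R$41,920
  R$98,000 × 29% = R$28,420
  R$318,600 × 39% = R$124,254
  → R$207,694

Alternative floor tax:
  Adjusted income: R$809,600 + R$145,300 + R$263,800 + R$35,800 = R$1,254,500
  Less exemption R$79,000 → base R$1,175,500
  R$1,175,500 × 15% = R$176,325

R$207,694 > R$176,325, so the standard income tax governs.

R$207,694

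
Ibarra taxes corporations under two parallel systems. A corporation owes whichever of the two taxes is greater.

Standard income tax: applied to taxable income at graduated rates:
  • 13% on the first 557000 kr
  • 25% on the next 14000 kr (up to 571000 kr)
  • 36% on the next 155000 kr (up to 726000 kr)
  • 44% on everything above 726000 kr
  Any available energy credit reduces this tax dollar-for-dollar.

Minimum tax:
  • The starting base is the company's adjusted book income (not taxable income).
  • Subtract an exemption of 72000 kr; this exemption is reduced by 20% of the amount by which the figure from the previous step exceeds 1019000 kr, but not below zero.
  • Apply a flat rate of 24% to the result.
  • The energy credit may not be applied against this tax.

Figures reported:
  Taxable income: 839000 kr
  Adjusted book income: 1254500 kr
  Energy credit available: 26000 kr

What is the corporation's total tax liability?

Minimum tax:
  Base (adjusted book income): 1254500 kr
  Exemption: 72000 kr − 20% × (1254500 kr − 1019000 kr) = 72000 kr − 47100 kr = 24900 kr
  Base: 1254500 kr − 24900 kr = 1229600 kr
  1229600 kr × 24% = 295104 kr

Standard income tax:
  557000 kr × 13% = 72410 kr
  14000 kr × 25% = 3500 kr
  155000 kr × 36% = 55800 kr
  113000 kr × 44% = 49720 kr
  → 181430 kr
  Less energy credit 26000 kr → 155430 kr

295104 kr > 155430 kr, so the minimum tax is the binding amount.

295104 kr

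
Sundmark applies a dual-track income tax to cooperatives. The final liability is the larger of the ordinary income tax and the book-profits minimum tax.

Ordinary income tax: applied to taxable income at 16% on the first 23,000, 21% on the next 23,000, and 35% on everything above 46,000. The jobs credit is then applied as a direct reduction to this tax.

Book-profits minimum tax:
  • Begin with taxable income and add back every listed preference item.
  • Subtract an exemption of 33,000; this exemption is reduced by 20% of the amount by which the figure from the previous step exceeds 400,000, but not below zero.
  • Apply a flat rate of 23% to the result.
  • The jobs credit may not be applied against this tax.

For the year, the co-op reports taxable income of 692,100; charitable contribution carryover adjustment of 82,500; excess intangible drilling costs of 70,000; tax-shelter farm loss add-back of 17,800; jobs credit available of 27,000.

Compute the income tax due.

207,645

Book-profits minimum tax:
  Adjusted income: 692,100 + 82,500 + 70,000 + 17,800 = 862,400
  Exemption: 20% × (862,400 − 400,000) = 92,480 ≥ 33,000, so the exemption is fully phased out
  Base: 862,400 − 0 = 862,400
  862,400 × 23% = 198,352

Ordinary income tax:
  23,000 × 16% = 3,680
  23,000 × 21% = 4,830
  646,100 × 35% = 226,135
  → 234,645
  Less jobs credit 27,000 → 207,645

207,645 > 198,352, so the ordinary income tax governs.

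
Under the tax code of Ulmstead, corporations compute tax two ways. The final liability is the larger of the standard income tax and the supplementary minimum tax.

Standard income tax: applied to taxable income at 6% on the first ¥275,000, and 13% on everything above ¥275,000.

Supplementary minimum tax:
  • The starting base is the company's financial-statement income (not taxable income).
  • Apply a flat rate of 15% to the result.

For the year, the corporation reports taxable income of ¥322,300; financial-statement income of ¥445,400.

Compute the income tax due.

¥66,810

Standard income tax:
  ¥275,000 × 6% = ¥16,500
  ¥47,300 × 13% = ¥6,149
  → ¥22,649

Supplementary minimum tax:
  Base (financial-statement income): ¥445,400
  ¥445,400 × 15% = ¥66,810

¥66,810 > ¥22,649, so the supplementary minimum tax is the binding amount.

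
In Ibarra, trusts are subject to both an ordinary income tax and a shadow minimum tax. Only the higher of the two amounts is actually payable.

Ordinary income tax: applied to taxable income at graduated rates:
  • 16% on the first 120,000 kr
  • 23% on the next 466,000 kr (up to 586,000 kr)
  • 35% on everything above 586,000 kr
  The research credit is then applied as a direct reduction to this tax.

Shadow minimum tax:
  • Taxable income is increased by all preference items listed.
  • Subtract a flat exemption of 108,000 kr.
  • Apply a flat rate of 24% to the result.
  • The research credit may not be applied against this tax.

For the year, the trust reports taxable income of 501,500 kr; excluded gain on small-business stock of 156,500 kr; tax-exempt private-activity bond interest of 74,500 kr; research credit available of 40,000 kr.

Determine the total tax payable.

Ordinary income tax:
  120,000 kr × 16% = 19,200 kr
  381,500 kr × 23% = 87,745 kr
  → 106,945 kr
  Less research credit 40,000 kr → 66,945 kr

Shadow minimum tax:
  Adjusted income: 501,500 kr + 156,500 kr + 74,500 kr = 732,500 kr
  Less exemption 108,000 kr → base 624,500 kr
  624,500 kr × 24% = 149,880 kr

149,880 kr > 66,945 kr, so the shadow minimum tax is the binding amount.

149,880 kr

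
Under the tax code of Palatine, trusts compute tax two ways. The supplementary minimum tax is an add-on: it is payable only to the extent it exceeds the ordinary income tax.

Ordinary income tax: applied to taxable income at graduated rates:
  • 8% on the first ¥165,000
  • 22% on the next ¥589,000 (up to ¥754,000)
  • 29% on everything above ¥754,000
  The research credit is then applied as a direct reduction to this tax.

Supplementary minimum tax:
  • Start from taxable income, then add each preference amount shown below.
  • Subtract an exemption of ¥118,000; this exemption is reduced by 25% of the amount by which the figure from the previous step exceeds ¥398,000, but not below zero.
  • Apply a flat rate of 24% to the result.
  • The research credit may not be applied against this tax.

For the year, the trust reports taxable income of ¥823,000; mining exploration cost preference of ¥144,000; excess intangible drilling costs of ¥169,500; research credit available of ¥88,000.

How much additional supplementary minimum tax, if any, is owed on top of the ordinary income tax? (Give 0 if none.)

¥197,970

Supplementary minimum tax:
  Adjusted income: ¥823,000 + ¥144,000 + ¥169,500 = ¥1,136,500
  Exemption: 25% × (¥1,136,500 − ¥398,000) = ¥184,625 ≥ ¥118,000, so the exemption is fully phased out
  Base: ¥1,136,500 − ¥0 = ¥1,136,500
  ¥1,136,500 × 24% = ¥272,760

Ordinary income tax:
  ¥165,000 × 8% = ¥13,200
  ¥589,000 × 22% = ¥129,580
  ¥69,000 × 29% = ¥20,010
  → ¥162,790
  Less research credit ¥88,000 → ¥74,790

Excess of supplementary minimum tax over ordinary income tax: ¥272,760 − ¥74,790 = ¥197,970.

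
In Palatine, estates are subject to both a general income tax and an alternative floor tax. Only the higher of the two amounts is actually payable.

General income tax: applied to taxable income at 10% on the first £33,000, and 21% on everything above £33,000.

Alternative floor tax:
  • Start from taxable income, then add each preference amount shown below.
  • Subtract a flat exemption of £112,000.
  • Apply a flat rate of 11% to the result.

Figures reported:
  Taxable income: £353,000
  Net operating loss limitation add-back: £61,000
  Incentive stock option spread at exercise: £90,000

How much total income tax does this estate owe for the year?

£70,500

General income tax:
  £33,000 × 10% = £3,300
  £320,000 × 21% = £67,200
  → £70,500

Alternative floor tax:
  Adjusted income: £353,000 + £61,000 + £90,000 = £504,000
  Less exemption £112,000 → base £392,000
  £392,000 × 11% = £43,120

£70,500 > £43,120, so the general income tax governs.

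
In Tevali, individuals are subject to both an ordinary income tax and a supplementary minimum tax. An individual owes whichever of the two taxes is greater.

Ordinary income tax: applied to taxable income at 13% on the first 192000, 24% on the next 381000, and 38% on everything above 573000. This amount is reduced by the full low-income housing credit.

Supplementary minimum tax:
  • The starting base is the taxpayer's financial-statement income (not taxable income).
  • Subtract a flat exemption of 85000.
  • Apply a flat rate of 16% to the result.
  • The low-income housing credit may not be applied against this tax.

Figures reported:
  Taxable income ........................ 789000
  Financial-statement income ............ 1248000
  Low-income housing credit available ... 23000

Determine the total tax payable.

Supplementary minimum tax:
  Base (financial-statement income): 1248000
  Less exemption 85000 → base 1163000
  1163000 × 16% = 186080

Ordinary income tax:
  192000 × 13% = 24960
  381000 × 24% = 91440
  216000 × 38% = 82080
  → 198480
  Less low-income housing credit 23000 → 175480

186080 > 175480, so the supplementary minimum tax is the binding amount.

186080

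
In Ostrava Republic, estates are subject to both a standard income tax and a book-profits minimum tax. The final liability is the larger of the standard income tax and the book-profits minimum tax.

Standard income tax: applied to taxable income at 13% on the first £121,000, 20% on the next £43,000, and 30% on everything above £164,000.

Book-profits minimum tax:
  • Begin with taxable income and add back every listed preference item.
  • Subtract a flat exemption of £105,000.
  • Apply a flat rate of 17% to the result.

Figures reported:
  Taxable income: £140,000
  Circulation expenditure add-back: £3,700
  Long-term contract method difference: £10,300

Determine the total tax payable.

Standard income tax:
  £121,000 × 13% = £15,730
  £19,000 × 20% = £3,800
  → £19,530

Book-profits minimum tax:
  Adjusted income: £140,000 + £3,700 + £10,300 = £154,000
  Less exemption £105,000 → base £49,000
  £49,000 × 17% = £8,330

£19,530 > £8,330, so the standard income tax governs.

£19,530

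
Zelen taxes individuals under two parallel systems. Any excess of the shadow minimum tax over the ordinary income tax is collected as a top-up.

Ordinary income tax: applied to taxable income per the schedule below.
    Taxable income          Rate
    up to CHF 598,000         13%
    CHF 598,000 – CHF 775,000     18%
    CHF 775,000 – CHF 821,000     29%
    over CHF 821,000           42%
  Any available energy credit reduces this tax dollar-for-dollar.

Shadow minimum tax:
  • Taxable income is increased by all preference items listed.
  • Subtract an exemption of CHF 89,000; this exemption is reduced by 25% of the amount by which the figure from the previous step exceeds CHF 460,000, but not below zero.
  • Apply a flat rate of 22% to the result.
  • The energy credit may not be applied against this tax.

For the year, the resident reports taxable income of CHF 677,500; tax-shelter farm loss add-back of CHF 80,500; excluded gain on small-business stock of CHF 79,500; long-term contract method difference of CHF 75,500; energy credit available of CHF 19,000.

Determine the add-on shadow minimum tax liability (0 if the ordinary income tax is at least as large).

CHF 127,810

Shadow minimum tax:
  Adjusted income: CHF 677,500 + CHF 80,500 + CHF 79,500 + CHF 75,500 = CHF 913,000
  Exemption: 25% × (CHF 913,000 − CHF 460,000) = CHF 113,250 ≥ CHF 89,000, so the exemption is fully phased out
  Base: CHF 913,000 − CHF 0 = CHF 913,000
  CHF 913,000 × 22% = CHF 200,860

Ordinary income tax:
  CHF 598,000 × 13% = CHF 77,740
  CHF 79,500 × 18% = CHF 14,310
  → CHF 92,050
  Less energy credit CHF 19,000 → CHF 73,050

Excess of shadow minimum tax over ordinary income tax: CHF 200,860 − CHF 73,050 = CHF 127,810.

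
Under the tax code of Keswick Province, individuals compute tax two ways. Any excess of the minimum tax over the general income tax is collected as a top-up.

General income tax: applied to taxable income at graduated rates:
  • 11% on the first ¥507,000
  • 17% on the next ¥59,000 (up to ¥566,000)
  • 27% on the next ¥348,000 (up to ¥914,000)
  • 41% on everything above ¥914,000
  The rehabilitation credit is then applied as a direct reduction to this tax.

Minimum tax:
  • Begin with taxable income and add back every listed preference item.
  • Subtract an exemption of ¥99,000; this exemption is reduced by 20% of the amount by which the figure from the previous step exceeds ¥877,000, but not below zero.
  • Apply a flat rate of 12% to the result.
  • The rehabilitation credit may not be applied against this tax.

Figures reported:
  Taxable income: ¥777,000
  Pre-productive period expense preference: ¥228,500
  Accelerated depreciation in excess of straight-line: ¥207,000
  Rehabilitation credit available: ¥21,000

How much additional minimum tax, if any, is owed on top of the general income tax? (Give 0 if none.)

¥39,902

Minimum tax:
  Adjusted income: ¥777,000 + ¥228,500 + ¥207,000 = ¥1,212,500
  Exemption: ¥99,000 − 20% × (¥1,212,500 − ¥877,000) = ¥99,000 − ¥67,100 = ¥31,900
  Base: ¥1,212,500 − ¥31,900 = ¥1,180,600
  ¥1,180,600 × 12% = ¥141,672

General income tax:
  ¥507,000 × 11% = ¥55,770
  ¥59,000 × 17% = ¥10,030
  ¥211,000 × 27% = ¥56,970
  → ¥122,770
  Less rehabilitation credit ¥21,000 → ¥101,770

Excess of minimum tax over general income tax: ¥141,672 − ¥101,770 = ¥39,902.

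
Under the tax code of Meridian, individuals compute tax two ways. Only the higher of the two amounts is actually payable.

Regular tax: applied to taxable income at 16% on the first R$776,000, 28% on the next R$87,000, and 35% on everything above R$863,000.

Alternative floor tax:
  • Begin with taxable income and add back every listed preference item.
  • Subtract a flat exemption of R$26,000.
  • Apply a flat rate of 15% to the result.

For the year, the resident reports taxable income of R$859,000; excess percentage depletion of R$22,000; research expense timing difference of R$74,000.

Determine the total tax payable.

Regular tax:
  R$776,000 × 16% = R$124,160
  R$83,000 × 28% = R$23,240
  → R$147,400

Alternative floor tax:
  Adjusted income: R$859,000 + R$22,000 + R$74,000 = R$955,000
  Less exemption R$26,000 → base R$929,000
  R$929,000 × 15% = R$139,350

R$147,400 > R$139,350, so the regular tax governs.

R$147,400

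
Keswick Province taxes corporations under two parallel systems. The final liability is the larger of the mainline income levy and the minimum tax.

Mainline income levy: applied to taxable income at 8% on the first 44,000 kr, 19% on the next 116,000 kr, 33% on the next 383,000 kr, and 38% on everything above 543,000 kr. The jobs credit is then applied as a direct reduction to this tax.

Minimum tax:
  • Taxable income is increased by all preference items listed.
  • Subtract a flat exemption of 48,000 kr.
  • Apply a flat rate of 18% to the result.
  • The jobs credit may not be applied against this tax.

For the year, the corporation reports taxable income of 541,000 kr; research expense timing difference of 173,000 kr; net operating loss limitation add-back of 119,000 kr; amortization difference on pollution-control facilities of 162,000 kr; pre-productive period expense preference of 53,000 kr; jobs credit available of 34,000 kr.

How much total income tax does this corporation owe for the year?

Mainline income levy:
  44,000 kr × 8% = 3,520 kr
  116,000 kr × 19% = 22,040 kr
  381,000 kr × 33% = 125,730 kr
  → 151,290 kr
  Less jobs credit 34,000 kr → 117,290 kr

Minimum tax:
  Adjusted income: 541,000 kr + 173,000 kr + 119,000 kr + 162,000 kr + 53,000 kr = 1,048,000 kr
  Less exemption 48,000 kr → base 1,000,000 kr
  1,000,000 kr × 18% = 180,000 kr

180,000 kr > 117,290 kr, so the minimum tax is the binding amount.

180,000 kr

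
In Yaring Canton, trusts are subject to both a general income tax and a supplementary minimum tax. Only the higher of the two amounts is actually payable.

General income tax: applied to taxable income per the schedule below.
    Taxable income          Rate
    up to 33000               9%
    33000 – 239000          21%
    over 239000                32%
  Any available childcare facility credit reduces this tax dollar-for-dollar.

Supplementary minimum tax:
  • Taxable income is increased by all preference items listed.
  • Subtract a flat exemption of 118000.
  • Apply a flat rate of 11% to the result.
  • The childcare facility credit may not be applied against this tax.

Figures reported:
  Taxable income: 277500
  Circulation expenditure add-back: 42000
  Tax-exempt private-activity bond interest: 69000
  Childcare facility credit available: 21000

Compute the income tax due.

37550

General income tax:
  33000 × 9% = 2970
  206000 × 21% = 43260
  38500 × 32% = 12320
  → 58550
  Less childcare facility credit 21000 → 37550

Supplementary minimum tax:
  Adjusted income: 277500 + 42000 + 69000 = 388500
  Less exemption 118000 → base 270500
  270500 × 11% = 29755

37550 > 29755, so the general income tax governs.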